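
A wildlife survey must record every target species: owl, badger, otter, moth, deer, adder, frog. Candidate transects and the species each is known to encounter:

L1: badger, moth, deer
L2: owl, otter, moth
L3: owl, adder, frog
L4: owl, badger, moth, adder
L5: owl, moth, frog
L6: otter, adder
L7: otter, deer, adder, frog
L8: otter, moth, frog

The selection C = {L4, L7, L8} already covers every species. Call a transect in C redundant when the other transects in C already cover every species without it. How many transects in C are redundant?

1

Drop L4: owl, badger uncovered — not redundant.
Drop L7: deer uncovered — not redundant.
Drop L8: the rest still cover every species — redundant.
1 redundant: L8.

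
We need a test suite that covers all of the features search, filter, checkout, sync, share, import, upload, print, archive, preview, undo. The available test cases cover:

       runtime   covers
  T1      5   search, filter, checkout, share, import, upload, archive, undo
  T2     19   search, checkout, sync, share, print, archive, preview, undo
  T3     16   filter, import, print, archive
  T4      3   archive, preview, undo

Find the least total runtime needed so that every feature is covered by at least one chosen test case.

T1, T2 cover every feature at runtime 5 + 19 = 24.
Any cover uses at least 2 test cases; among all covering selections none totals below 24.
Greedy by coverage-per-runtime would pick T1, T4, T2 for 27 — worse than the optimum 24.

24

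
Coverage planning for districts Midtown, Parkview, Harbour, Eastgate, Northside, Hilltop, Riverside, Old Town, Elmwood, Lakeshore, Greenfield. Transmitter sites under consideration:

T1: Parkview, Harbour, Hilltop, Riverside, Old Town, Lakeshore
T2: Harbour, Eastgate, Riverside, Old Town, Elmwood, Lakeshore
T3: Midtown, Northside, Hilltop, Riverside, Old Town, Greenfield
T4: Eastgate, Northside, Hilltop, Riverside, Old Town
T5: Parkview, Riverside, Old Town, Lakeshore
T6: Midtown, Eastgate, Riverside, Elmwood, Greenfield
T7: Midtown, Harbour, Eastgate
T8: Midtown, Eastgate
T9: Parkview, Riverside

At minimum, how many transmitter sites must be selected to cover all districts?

T1, T2, T3 together cover {Midtown, Parkview, Harbour, Eastgate, Northside, Hilltop, Riverside, Old Town, Elmwood, Lakeshore, Greenfield} — every district.
No 2 of the 9 transmitter sites cover everything (all 36 pairs fall short), so 3 is minimum.

3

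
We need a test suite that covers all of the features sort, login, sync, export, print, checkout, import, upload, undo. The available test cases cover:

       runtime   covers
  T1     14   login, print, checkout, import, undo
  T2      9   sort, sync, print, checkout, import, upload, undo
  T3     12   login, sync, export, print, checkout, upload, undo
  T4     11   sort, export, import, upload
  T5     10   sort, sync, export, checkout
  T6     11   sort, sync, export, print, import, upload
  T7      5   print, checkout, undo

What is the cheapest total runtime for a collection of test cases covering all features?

T2, T3 cover every feature at runtime 9 + 12 = 21.
Any cover uses at least 2 test cases; among all covering selections none totals below 21.

21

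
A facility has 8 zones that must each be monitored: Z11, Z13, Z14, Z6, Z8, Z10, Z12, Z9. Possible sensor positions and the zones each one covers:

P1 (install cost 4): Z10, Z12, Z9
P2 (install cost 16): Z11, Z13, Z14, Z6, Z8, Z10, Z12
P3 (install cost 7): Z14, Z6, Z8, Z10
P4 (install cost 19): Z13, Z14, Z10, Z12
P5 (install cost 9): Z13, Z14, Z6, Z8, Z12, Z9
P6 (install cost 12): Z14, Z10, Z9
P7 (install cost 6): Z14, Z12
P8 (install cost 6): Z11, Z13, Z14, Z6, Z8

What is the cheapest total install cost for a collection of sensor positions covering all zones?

10

P1, P8 cover every zone at install cost 4 + 6 = 10.
Any cover uses at least 2 sensor positions; among all covering selections none totals below 10.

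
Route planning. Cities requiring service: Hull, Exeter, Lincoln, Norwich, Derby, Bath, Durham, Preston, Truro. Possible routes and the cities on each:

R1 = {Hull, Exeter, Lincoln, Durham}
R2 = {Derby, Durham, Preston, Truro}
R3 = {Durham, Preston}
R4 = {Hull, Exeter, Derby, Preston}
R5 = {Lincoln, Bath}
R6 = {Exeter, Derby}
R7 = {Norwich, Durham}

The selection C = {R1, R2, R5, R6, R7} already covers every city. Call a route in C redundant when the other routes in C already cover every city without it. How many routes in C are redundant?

Drop R1: Hull uncovered — not redundant.
Drop R2: Preston, Truro uncovered — not redundant.
Drop R5: Bath uncovered — not redundant.
Drop R6: the rest still cover every city — redundant.
Drop R7: Norwich uncovered — not redundant.
1 redundant: R6.

1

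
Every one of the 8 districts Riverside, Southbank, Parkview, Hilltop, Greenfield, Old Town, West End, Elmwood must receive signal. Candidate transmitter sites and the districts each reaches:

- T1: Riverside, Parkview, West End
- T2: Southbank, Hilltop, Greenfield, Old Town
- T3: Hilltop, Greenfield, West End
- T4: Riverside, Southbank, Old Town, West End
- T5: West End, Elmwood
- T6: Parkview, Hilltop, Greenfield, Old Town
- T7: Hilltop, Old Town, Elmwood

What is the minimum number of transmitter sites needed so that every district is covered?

T1, T2, T5 together cover {Riverside, Southbank, Parkview, Hilltop, Greenfield, Old Town, West End, Elmwood} — every district.
No 2 of the 7 transmitter sites cover everything (all 21 pairs fall short), so 3 is minimum.

3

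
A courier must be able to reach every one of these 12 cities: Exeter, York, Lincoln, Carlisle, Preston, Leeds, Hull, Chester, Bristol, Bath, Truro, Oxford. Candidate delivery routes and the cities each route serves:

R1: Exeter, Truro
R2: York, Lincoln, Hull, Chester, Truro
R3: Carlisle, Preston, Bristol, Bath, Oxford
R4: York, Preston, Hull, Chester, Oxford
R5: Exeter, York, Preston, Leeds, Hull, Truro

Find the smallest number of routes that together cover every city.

3

R2, R3, R5 together cover {Exeter, York, Lincoln, Carlisle, Preston, Leeds, Hull, Chester, Bristol, Bath, Truro, Oxford} — every city.
No 2 of the 5 routes cover everything (all 10 pairs fall short), so 3 is minimum.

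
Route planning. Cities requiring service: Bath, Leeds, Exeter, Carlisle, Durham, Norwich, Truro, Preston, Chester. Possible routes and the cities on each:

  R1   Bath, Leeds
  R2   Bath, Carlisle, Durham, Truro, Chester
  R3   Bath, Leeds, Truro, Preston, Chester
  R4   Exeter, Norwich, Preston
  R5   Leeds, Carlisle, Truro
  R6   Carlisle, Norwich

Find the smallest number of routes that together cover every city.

R1, R2, R4 together cover {Bath, Leeds, Exeter, Carlisle, Durham, Norwich, Truro, Preston, Chester} — every city.
No 2 of the 6 routes cover everything (all 15 pairs fall short), so 3 is minimum.

3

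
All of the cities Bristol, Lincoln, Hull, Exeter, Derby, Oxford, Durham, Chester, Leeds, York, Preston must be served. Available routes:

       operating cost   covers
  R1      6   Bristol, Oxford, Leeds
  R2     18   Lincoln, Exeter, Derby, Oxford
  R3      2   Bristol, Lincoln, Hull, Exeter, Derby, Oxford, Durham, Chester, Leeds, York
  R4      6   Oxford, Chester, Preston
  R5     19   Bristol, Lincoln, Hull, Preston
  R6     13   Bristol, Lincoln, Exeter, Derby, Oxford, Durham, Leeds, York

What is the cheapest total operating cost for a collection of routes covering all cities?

R3, R4 cover every city at operating cost 2 + 6 = 8.
Any cover uses at least 2 routes; among all covering selections none totals below 8.

8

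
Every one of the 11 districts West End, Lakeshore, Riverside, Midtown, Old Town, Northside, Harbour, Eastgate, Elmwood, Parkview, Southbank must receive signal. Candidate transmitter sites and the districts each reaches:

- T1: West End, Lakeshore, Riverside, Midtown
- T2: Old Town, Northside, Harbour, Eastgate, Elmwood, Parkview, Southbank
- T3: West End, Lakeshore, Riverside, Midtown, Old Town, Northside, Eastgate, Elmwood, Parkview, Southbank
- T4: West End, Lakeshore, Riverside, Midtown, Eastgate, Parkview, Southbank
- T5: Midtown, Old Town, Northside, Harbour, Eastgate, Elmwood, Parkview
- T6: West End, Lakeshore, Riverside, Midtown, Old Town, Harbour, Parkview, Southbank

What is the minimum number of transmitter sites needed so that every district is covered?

2

T1, T2 together cover {West End, Lakeshore, Riverside, Midtown, Old Town, Northside, Harbour, Eastgate, Elmwood, Parkview, Southbank} — every district.
No single transmitter site contains all 11 districts, so 2 is optimal.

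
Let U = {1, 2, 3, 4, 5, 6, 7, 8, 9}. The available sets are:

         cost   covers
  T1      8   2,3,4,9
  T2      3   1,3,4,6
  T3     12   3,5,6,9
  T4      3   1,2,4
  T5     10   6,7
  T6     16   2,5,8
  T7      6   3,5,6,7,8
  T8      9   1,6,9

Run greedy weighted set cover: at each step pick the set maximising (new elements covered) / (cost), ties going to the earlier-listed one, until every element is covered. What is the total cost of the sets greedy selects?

Pick 1: T2 adds 4 new (1, 3, 4, 6) at cost 3 (ratio 4/3).
Pick 2: T7 adds 3 new (5, 7, 8) at cost 6 (ratio 3/6).
Pick 3: T4 adds 1 new (2) at cost 3 (ratio 1/3).
Pick 4: T1 adds 1 new (9) at cost 8 (ratio 1/8).
Greedy total cost: 3 + 6 + 3 + 8 = 20. (The true optimum is 17, so greedy overshoots here.)

20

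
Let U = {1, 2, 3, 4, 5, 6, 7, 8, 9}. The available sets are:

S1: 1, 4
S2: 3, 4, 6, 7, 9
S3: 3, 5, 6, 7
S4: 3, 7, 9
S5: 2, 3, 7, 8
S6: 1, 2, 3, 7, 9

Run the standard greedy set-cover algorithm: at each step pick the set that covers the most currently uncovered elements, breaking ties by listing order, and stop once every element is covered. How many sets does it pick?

Pick 1: S2 covers 5 new elements (3, 4, 6, 7, 9).
Pick 2: S5 covers 2 new elements (2, 8).
Pick 3: S1 covers 1 new elements (1).
Pick 4: S3 covers 1 new elements (5).
Greedy uses 4 sets.

4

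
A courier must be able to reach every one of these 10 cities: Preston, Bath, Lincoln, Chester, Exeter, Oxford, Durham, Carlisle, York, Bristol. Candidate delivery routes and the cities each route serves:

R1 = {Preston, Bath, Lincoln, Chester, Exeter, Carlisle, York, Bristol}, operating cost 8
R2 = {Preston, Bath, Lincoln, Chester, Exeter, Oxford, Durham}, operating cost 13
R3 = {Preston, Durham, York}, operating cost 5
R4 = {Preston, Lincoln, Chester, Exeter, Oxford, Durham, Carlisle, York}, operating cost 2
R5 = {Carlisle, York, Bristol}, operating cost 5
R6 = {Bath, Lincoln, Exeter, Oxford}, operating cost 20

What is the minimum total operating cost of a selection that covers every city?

R1, R4 cover every city at operating cost 8 + 2 = 10.
Any cover uses at least 2 routes; among all covering selections none totals below 10.

10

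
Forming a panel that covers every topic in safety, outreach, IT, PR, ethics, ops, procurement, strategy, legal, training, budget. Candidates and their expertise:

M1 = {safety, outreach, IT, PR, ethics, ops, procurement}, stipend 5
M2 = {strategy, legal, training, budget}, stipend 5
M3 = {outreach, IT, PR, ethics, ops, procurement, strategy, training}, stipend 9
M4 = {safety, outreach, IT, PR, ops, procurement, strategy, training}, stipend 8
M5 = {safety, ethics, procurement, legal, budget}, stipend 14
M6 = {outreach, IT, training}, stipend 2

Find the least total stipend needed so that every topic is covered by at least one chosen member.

M1, M2 cover every topic at stipend 5 + 5 = 10.
Any cover uses at least 2 members; among all covering selections none totals below 10.

10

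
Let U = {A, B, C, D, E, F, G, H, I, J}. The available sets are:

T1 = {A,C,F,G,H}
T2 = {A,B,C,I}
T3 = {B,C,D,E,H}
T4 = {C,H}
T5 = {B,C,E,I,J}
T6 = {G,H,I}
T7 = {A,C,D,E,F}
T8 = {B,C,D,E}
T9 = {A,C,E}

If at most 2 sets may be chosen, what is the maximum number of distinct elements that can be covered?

9

Choosing T1, T5 covers {A, B, C, E, F, G, H, I, J} — 9 elements.
No choice of 2 sets does better; here D is left uncovered.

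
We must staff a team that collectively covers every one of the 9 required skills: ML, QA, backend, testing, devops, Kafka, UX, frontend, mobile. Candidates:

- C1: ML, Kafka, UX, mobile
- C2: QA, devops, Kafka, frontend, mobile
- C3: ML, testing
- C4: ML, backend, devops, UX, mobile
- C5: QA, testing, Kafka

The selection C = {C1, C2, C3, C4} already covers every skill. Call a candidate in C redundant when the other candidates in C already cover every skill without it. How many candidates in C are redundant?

1

Drop C1: the rest still cover every skill — redundant.
Drop C2: QA, frontend uncovered — not redundant.
Drop C3: testing uncovered — not redundant.
Drop C4: backend uncovered — not redundant.
1 redundant: C1.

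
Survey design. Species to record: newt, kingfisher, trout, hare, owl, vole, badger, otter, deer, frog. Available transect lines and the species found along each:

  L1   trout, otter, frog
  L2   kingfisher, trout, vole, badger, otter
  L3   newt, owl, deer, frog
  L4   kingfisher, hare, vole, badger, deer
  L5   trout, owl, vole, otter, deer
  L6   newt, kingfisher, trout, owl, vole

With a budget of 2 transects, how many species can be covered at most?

Choosing L2, L3 covers {newt, kingfisher, trout, owl, vole, badger, otter, deer, frog} — 9 species.
No choice of 2 transects does better; here hare is left uncovered.

9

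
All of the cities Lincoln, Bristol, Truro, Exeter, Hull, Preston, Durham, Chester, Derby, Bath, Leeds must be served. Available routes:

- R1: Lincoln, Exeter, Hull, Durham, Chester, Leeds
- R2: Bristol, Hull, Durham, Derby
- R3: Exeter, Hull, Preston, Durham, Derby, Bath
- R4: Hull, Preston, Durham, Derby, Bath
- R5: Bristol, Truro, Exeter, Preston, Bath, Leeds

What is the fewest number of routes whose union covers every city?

3

R1, R2, R5 together cover {Lincoln, Bristol, Truro, Exeter, Hull, Preston, Durham, Chester, Derby, Bath, Leeds} — every city.
No 2 of the 5 routes cover everything (all 10 pairs fall short), so 3 is minimum.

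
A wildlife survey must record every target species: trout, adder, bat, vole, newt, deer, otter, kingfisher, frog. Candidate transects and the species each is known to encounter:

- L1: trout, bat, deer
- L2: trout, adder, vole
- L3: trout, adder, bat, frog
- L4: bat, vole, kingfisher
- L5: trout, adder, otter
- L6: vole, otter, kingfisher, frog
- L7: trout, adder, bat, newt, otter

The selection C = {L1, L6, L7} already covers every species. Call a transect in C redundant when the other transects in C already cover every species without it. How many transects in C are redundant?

Drop L1: deer uncovered — not redundant.
Drop L6: vole, kingfisher, frog uncovered — not redundant.
Drop L7: adder, newt uncovered — not redundant.
None of the transects in C is redundant.

0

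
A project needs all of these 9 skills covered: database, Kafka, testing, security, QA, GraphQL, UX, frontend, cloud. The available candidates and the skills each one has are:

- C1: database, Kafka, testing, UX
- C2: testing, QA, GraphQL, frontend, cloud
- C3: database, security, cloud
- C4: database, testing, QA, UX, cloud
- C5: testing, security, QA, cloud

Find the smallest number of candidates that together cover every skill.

3

C1, C2, C3 together cover {database, Kafka, testing, security, QA, GraphQL, UX, frontend, cloud} — every skill.
No 2 of the 5 candidates cover everything (all 10 pairs fall short), so 3 is minimum.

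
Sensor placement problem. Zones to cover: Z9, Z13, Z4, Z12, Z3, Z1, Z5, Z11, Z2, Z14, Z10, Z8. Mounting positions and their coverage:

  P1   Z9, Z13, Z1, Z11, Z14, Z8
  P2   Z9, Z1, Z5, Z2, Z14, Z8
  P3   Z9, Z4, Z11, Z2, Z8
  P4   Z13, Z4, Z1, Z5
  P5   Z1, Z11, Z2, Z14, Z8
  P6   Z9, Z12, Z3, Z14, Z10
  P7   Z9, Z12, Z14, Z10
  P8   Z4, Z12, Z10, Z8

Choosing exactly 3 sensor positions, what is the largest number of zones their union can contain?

12

Choosing P3, P4, P6 covers {Z9, Z13, Z4, Z12, Z3, Z1, Z5, Z11, Z2, Z14, Z10, Z8} — 12 zones.
That is all 12 zones.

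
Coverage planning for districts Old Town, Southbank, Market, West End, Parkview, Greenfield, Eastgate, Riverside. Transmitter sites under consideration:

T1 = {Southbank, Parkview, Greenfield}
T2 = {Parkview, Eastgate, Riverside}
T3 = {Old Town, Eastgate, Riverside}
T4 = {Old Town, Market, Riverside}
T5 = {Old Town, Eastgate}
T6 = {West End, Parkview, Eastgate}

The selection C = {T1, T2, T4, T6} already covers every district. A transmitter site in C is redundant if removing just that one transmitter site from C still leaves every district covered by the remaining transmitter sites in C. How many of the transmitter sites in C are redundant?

Drop T1: Southbank, Greenfield uncovered — not redundant.
Drop T2: the rest still cover every district — redundant.
Drop T4: Old Town, Market uncovered — not redundant.
Drop T6: West End uncovered — not redundant.
1 redundant: T2.

1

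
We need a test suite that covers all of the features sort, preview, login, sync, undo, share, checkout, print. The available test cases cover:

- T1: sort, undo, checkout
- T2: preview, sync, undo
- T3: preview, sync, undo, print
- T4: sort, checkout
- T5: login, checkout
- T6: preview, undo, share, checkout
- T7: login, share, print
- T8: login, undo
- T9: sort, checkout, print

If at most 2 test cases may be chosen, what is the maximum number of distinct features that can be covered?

Choosing T1, T3 covers {sort, preview, sync, undo, checkout, print} — 6 features.
No choice of 2 test cases does better; here login, share are left uncovered.

6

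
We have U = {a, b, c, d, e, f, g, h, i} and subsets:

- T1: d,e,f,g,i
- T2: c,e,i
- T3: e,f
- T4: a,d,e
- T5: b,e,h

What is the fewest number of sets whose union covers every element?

T1, T2, T4, T5 together cover {a, b, c, d, e, f, g, h, i} — every element.
No 3 of the 5 sets cover everything (all 10 triples fall short), so 4 is minimum.

4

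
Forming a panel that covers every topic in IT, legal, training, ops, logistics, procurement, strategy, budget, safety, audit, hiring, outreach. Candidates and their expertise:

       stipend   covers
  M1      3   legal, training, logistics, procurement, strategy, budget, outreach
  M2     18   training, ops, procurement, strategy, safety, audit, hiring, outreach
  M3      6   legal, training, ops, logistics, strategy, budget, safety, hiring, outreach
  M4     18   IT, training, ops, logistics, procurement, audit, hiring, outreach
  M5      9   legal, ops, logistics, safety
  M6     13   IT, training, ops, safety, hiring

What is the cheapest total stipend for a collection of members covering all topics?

M3, M4 cover every topic at stipend 6 + 18 = 24.
Any cover uses at least 2 members; among all covering selections none totals below 24.
Greedy by coverage-per-stipend would pick M1, M3, M4 for 27 — worse than the optimum 24.

24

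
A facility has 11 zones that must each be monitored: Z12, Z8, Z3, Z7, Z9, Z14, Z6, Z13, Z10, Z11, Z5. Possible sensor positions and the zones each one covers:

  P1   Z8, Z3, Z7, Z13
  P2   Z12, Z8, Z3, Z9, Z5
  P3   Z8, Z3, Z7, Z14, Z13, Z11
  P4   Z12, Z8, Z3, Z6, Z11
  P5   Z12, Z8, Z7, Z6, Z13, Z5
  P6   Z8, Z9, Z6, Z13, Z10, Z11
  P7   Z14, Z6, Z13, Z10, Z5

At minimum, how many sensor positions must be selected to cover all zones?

3

P2, P3, P6 together cover {Z12, Z8, Z3, Z7, Z9, Z14, Z6, Z13, Z10, Z11, Z5} — every zone.
No 2 of the 7 sensor positions cover everything (all 21 pairs fall short), so 3 is minimum.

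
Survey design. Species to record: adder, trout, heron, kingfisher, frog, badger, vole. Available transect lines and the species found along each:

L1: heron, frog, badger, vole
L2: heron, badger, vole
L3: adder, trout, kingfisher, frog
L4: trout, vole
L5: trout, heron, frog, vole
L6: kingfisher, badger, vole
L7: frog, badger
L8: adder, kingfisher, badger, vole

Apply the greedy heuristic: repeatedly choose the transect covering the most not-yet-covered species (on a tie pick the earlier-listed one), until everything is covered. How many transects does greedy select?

2

Pick 1: L1 covers 4 new species (heron, frog, badger, vole).
Pick 2: L3 covers 3 new species (adder, trout, kingfisher).
Greedy uses 2 transects.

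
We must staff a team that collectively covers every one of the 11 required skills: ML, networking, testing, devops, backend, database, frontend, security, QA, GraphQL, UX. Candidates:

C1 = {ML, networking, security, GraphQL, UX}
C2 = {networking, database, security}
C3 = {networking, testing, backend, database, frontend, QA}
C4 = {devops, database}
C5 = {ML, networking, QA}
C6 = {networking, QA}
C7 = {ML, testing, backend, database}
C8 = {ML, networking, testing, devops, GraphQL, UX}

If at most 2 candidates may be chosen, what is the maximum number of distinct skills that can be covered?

10

Choosing C1, C3 covers {ML, networking, testing, backend, database, frontend, security, QA, GraphQL, UX} — 10 skills.
No choice of 2 candidates does better; here devops is left uncovered.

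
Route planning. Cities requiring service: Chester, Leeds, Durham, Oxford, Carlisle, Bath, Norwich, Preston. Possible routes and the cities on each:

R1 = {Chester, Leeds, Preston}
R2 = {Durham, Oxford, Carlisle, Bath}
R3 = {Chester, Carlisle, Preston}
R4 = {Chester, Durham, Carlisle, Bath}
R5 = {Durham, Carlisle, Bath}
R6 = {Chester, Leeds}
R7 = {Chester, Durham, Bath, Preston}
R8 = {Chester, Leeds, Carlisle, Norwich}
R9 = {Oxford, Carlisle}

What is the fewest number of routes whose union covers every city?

R1, R2, R8 together cover {Chester, Leeds, Durham, Oxford, Carlisle, Bath, Norwich, Preston} — every city.
No 2 of the 9 routes cover everything (all 36 pairs fall short), so 3 is minimum.

3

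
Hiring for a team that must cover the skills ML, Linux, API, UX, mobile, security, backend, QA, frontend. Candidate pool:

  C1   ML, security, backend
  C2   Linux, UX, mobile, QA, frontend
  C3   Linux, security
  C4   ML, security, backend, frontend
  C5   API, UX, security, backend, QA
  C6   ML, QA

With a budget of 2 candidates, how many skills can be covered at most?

8

Choosing C1, C2 covers {ML, Linux, UX, mobile, security, backend, QA, frontend} — 8 skills.
No choice of 2 candidates does better; here API is left uncovered.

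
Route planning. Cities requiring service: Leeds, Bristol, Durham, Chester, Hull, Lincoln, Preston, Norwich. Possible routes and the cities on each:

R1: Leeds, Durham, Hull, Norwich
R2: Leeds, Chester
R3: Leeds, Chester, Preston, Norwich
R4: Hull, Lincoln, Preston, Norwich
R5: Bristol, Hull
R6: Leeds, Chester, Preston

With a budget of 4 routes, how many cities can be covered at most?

8

Choosing R1, R2, R4, R5 covers {Leeds, Bristol, Durham, Chester, Hull, Lincoln, Preston, Norwich} — 8 cities.
That is all 8 cities.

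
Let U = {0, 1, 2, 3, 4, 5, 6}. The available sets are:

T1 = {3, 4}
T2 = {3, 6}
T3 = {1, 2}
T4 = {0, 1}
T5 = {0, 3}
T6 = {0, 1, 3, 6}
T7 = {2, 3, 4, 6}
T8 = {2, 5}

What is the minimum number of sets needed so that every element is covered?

T1, T6, T8 together cover {0, 1, 2, 3, 4, 5, 6} — every element.
No 2 of the 8 sets cover everything (all 28 pairs fall short), so 3 is minimum.

3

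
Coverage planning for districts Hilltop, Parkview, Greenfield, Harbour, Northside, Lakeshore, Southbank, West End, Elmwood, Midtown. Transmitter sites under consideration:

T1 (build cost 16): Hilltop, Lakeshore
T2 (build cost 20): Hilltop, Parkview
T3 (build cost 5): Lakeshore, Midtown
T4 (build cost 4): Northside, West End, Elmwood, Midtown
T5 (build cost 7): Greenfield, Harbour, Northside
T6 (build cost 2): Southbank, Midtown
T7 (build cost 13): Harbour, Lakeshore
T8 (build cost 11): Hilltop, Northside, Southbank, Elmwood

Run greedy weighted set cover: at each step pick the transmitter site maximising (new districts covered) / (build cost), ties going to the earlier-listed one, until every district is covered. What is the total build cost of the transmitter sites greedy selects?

Pick 1: T4 adds 4 new (Northside, West End, Elmwood, Midtown) at build cost 4 (ratio 4/4).
Pick 2: T6 adds 1 new (Southbank) at build cost 2 (ratio 1/2).
Pick 3: T5 adds 2 new (Greenfield, Harbour) at build cost 7 (ratio 2/7).
Pick 4: T3 adds 1 new (Lakeshore) at build cost 5 (ratio 1/5).
Pick 5: T2 adds 2 new (Hilltop, Parkview) at build cost 20 (ratio 2/20).
Greedy total build cost: 4 + 2 + 7 + 5 + 20 = 38.

38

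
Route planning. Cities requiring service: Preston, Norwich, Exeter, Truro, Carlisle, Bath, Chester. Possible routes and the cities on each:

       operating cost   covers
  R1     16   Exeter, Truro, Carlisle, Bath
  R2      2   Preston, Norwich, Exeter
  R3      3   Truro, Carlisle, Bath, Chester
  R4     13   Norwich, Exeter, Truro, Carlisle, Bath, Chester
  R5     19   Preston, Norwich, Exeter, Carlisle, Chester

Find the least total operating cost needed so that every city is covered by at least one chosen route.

5

R2, R3 cover every city at operating cost 2 + 3 = 5.
Any cover uses at least 2 routes; among all covering selections none totals below 5.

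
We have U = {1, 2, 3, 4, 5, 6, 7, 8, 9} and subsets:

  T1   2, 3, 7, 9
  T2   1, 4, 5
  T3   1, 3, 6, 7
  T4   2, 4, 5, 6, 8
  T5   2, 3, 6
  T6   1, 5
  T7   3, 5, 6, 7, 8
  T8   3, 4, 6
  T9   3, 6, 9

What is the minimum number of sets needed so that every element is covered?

T1, T2, T4 together cover {1, 2, 3, 4, 5, 6, 7, 8, 9} — every element.
No 2 of the 9 sets cover everything (all 36 pairs fall short), so 3 is minimum.

3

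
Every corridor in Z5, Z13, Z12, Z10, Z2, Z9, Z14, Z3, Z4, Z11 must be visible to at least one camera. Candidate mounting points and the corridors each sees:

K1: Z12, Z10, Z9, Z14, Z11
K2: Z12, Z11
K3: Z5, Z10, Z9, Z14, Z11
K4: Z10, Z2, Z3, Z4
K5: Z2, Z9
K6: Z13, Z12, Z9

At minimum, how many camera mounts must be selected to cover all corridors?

3

K3, K4, K6 together cover {Z5, Z13, Z12, Z10, Z2, Z9, Z14, Z3, Z4, Z11} — every corridor.
No 2 of the 6 camera mounts cover everything (all 15 pairs fall short), so 3 is minimum.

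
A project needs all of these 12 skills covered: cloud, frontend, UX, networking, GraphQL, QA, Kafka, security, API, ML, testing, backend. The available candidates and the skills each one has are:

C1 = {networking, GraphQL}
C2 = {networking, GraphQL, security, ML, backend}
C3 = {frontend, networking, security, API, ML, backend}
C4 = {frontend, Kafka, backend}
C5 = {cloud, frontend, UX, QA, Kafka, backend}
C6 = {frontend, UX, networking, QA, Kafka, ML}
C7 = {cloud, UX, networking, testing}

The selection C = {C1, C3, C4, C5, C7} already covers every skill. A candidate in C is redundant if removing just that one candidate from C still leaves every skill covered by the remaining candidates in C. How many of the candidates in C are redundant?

1

Drop C1: GraphQL uncovered — not redundant.
Drop C3: security, API, ML uncovered — not redundant.
Drop C4: the rest still cover every skill — redundant.
Drop C5: QA uncovered — not redundant.
Drop C7: testing uncovered — not redundant.
1 redundant: C4.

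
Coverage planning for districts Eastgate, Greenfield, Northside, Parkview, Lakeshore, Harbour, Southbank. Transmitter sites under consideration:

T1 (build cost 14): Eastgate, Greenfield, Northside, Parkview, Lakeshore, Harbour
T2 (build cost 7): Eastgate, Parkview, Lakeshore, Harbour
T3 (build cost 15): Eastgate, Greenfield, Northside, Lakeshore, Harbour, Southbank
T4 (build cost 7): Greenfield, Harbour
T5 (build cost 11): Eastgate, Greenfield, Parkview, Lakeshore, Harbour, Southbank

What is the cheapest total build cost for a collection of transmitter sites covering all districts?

22

T2, T3 cover every district at build cost 7 + 15 = 22.
Any cover uses at least 2 transmitter sites; among all covering selections none totals below 22.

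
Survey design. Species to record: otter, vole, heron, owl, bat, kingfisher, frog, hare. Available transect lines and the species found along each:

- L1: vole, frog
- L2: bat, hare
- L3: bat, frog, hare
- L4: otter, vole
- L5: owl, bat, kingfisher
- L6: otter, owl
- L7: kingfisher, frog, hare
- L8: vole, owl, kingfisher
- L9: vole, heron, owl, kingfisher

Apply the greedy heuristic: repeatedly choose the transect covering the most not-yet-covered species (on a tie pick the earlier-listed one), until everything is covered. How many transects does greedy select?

Pick 1: L9 covers 4 new species (vole, heron, owl, kingfisher).
Pick 2: L3 covers 3 new species (bat, frog, hare).
Pick 3: L4 covers 1 new species (otter).
Greedy uses 3 transects.

3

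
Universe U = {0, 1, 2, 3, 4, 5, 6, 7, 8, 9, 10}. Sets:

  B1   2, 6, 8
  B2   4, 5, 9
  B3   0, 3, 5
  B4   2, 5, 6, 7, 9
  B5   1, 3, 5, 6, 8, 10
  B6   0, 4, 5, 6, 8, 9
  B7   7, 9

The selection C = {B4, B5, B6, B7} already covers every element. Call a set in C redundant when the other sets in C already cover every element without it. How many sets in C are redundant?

1

Drop B4: 2 uncovered — not redundant.
Drop B5: 1, 3, 10 uncovered — not redundant.
Drop B6: 0, 4 uncovered — not redundant.
Drop B7: the rest still cover every element — redundant.
1 redundant: B7.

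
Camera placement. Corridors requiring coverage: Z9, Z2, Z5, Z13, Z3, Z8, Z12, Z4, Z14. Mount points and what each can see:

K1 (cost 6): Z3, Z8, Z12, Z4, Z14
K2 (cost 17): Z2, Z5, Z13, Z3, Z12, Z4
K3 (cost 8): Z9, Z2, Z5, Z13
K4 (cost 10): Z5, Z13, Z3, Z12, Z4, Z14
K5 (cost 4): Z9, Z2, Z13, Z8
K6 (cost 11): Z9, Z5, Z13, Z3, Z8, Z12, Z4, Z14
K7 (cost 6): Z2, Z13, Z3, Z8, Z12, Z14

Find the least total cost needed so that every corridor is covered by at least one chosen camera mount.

K1, K3 cover every corridor at cost 6 + 8 = 14.
Any cover uses at least 2 camera mounts; among all covering selections none totals below 14.
Greedy by coverage-per-cost would pick K5, K1, K3 for 18 — worse than the optimum 14.

14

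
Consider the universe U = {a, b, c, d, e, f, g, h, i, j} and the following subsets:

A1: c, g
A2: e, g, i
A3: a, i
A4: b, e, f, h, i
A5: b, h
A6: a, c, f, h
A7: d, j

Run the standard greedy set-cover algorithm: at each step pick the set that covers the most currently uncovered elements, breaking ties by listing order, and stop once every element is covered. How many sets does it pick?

Pick 1: A4 covers 5 new elements (b, e, f, h, i).
Pick 2: A1 covers 2 new elements (c, g).
Pick 3: A7 covers 2 new elements (d, j).
Pick 4: A3 covers 1 new elements (a).
Greedy uses 4 sets.

4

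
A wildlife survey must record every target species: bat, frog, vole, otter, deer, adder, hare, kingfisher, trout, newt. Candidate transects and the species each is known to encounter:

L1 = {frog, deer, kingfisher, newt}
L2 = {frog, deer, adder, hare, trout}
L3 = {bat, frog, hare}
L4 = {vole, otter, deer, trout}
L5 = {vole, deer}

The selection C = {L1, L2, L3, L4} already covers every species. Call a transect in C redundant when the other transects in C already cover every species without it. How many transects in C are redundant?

0

Drop L1: kingfisher, newt uncovered — not redundant.
Drop L2: adder uncovered — not redundant.
Drop L3: bat uncovered — not redundant.
Drop L4: vole, otter uncovered — not redundant.
None of the transects in C is redundant.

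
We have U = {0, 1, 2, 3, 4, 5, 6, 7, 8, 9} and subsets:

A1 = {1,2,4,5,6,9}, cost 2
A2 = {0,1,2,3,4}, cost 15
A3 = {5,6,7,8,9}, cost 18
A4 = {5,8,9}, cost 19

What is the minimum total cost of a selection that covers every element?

33

A2, A3 cover every element at cost 15 + 18 = 33.
Any cover uses at least 2 sets; among all covering selections none totals below 33.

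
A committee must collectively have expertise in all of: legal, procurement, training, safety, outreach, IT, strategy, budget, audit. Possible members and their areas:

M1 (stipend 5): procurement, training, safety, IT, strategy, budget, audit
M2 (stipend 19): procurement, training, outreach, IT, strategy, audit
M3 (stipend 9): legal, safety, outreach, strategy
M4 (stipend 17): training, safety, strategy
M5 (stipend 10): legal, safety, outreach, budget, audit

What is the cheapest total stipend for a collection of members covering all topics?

M1, M3 cover every topic at stipend 5 + 9 = 14.
Any cover uses at least 2 members; among all covering selections none totals below 14.

14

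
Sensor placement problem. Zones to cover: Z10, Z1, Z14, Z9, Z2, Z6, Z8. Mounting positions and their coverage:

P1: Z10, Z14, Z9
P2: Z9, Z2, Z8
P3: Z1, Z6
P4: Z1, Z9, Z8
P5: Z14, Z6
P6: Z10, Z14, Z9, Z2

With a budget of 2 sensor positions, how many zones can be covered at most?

6

Choosing P3, P6 covers {Z10, Z1, Z14, Z9, Z2, Z6} — 6 zones.
No choice of 2 sensor positions does better; here Z8 is left uncovered.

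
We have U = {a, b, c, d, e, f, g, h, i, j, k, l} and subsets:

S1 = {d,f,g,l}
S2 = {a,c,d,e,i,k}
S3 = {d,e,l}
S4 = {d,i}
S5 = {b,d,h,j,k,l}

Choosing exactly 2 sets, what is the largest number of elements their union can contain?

10

Choosing S2, S5 covers {a, b, c, d, e, h, i, j, k, l} — 10 elements.
No choice of 2 sets does better; here f, g are left uncovered.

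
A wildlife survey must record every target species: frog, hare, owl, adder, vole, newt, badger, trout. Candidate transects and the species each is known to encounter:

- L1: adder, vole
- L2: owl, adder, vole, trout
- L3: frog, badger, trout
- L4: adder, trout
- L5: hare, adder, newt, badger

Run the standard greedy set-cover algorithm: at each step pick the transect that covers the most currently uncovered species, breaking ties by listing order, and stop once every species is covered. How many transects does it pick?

3

Pick 1: L2 covers 4 new species (owl, adder, vole, trout).
Pick 2: L5 covers 3 new species (hare, newt, badger).
Pick 3: L3 covers 1 new species (frog).
Greedy uses 3 transects.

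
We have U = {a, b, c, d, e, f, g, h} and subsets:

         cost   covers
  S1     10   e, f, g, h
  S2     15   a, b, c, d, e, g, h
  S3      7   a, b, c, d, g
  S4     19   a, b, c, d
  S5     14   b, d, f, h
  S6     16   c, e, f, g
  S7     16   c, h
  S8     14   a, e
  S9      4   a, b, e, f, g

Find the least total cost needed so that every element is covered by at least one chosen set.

S1, S3 cover every element at cost 10 + 7 = 17.
Any cover uses at least 2 sets; among all covering selections none totals below 17.

17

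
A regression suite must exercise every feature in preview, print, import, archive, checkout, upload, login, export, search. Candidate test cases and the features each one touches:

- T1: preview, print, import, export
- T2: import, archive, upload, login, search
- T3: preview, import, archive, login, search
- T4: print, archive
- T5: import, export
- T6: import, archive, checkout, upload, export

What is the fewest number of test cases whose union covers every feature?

T1, T2, T6 together cover {preview, print, import, archive, checkout, upload, login, export, search} — every feature.
No 2 of the 6 test cases cover everything (all 15 pairs fall short), so 3 is minimum.

3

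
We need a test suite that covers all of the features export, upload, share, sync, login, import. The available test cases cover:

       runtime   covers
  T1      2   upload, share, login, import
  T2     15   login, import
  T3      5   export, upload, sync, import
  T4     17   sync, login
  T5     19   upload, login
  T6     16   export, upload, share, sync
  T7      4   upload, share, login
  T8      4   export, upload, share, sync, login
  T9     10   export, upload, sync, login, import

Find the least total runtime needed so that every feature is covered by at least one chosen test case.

6

T1, T8 cover every feature at runtime 2 + 4 = 6.
Any cover uses at least 2 test cases; among all covering selections none totals below 6.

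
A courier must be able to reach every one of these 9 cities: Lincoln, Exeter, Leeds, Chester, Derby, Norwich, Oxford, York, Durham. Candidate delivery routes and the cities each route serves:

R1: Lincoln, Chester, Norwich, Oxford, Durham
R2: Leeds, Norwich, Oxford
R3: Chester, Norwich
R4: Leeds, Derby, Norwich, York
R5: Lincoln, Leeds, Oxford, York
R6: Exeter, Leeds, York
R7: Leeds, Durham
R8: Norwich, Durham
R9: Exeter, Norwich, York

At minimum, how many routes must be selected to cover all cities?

R1, R4, R6 together cover {Lincoln, Exeter, Leeds, Chester, Derby, Norwich, Oxford, York, Durham} — every city.
No 2 of the 9 routes cover everything (all 36 pairs fall short), so 3 is minimum.

3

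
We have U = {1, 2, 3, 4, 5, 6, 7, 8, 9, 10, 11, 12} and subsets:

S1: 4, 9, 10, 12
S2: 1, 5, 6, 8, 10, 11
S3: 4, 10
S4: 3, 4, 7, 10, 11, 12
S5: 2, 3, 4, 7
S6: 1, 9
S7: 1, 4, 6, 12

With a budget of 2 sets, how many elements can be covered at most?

Choosing S2, S4 covers {1, 3, 4, 5, 6, 7, 8, 10, 11, 12} — 10 elements.
No choice of 2 sets does better; here 2, 9 are left uncovered.

10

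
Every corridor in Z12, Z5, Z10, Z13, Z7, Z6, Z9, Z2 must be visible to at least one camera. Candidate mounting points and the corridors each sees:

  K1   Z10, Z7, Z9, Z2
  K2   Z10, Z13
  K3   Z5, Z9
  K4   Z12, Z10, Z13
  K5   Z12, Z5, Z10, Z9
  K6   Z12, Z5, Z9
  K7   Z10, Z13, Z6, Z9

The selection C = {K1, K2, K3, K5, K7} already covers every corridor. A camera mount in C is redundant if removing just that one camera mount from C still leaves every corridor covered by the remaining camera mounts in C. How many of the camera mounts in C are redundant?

Drop K1: Z7, Z2 uncovered — not redundant.
Drop K2: the rest still cover every corridor — redundant.
Drop K3: the rest still cover every corridor — redundant.
Drop K5: Z12 uncovered — not redundant.
Drop K7: Z6 uncovered — not redundant.
2 redundant: K2, K3.

2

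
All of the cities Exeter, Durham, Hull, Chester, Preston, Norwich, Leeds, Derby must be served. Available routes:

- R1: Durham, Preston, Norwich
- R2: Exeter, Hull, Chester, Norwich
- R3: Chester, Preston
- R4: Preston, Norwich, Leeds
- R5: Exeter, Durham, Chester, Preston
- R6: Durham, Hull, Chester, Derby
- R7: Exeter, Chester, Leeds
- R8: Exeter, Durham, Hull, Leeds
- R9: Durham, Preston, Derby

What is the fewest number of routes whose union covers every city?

3

R1, R6, R7 together cover {Exeter, Durham, Hull, Chester, Preston, Norwich, Leeds, Derby} — every city.
No 2 of the 9 routes cover everything (all 36 pairs fall short), so 3 is minimum.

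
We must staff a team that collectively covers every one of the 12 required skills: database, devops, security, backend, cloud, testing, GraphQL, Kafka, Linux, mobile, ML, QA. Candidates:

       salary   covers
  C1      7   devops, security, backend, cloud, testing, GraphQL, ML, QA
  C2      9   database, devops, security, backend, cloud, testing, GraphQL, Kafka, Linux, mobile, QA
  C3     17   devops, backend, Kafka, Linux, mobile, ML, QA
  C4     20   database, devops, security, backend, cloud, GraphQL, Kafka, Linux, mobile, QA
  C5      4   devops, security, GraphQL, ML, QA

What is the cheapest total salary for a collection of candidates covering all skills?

C2, C5 cover every skill at salary 9 + 4 = 13.
Any cover uses at least 2 candidates; among all covering selections none totals below 13.

13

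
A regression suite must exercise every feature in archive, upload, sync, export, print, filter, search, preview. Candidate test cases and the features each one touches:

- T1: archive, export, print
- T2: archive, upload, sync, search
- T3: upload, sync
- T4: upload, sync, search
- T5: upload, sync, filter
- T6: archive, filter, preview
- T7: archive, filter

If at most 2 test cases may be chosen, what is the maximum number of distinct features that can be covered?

6

Choosing T1, T2 covers {archive, upload, sync, export, print, search} — 6 features.
No choice of 2 test cases does better; here filter, preview are left uncovered.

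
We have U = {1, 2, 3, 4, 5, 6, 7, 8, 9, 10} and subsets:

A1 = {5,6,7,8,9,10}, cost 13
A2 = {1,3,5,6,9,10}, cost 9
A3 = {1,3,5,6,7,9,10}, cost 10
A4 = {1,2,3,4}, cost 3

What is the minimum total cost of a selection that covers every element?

A1, A4 cover every element at cost 13 + 3 = 16.
Any cover uses at least 2 sets; among all covering selections none totals below 16.

16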